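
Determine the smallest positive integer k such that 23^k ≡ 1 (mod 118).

58

By Lagrange's theorem, ord_118(23) divides φ(118) = φ(2)·φ(59) = 1·58 = 58 = 2 · 29.
Divisors of 58: 1, 2, 29, 58.
Evaluate successive powers at the divisors of 58:
23^1 ≡ 23
23^2 ≡ 57
23^29 ≡ 117
23^58 ≡ 1
So ord_118(23) = 58.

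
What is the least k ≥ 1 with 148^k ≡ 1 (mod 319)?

140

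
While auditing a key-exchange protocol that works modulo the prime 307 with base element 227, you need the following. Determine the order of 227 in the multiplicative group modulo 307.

153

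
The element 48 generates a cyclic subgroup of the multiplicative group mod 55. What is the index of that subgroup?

2

The order of 48 must divide φ(55) = φ(5·11) = (5−1)·(11−1) = 4·10 = 40 = 2^3 · 5.
Divisors of 40: 1, 2, 4, 5, 8, 10, 20, 40.
Evaluate successive powers at the divisors of 40:
48^1 ≡ 48 (mod 55)
48^2 ≡ 49 (mod 55)
48^4 ≡ 36 (mod 55)
48^5 ≡ 23 (mod 55)
48^8 ≡ 31 (mod 55)
48^10 ≡ 34 (mod 55)
48^20 ≡ 1 (mod 55) ✓
The order of 48 is 20, so the subgroup it generates has 20 elements.
[(Z/55Z)^× : ⟨48⟩] = 40/20 = 2.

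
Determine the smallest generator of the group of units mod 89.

3

φ(89) = 89 − 1 = 88 = 2^3 · 11.
g is a primitive root iff g^(88/q) ≢ 1 (mod 89) for each prime q ∈ {2, 11}.
g = 2: 2^44 ≡ 1 — hits 1, so not a primitive root.
g = 3: 3^44 ≡ 88; 3^8 ≡ 64 — none is 1, so 3 is a primitive root.
The smallest primitive root modulo 89 is 3.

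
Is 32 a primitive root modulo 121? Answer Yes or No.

No

φ(121) = φ(11^2) = 11·(11−1) = 110 = 2 · 5 · 11.
32 is a primitive root mod 121 iff 32^(φ(121)/q) ≢ 1 for every prime q | φ(121), i.e. q ∈ {2, 5, 11}.
32^55 ≡ 120 (mod 121)  [q = 2: ≢ 1 ✓]
32^22 ≡ 1 (mod 121)  [q = 5: ≡ 1 ✗]
32^10 ≡ 34 (mod 121)  [q = 11: ≢ 1 ✓]
Since 32^22 ≡ 1, the order of 32 divides 22 < 110, so 32 is not a primitive root.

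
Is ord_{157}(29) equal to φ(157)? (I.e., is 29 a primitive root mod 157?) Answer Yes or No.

No

φ(157) = 157 − 1 = 156 = 2^2 · 3 · 13.
It suffices to check that the order of 29 is not a proper divisor of 156: compute 29^(156/q) for q ∈ {2, 3, 13}.
29^78 ≡ 156 (mod 157)  [q = 2: ≢ 1 ✓]
29^52 ≡ 1 (mod 157)  [q = 3: ≡ 1 ✗]
29^12 ≡ 93 (mod 157)  [q = 13: ≢ 1 ✓]
29^52 ≡ 1 shows ord(29) | 52, strictly less than φ(157); not a primitive root.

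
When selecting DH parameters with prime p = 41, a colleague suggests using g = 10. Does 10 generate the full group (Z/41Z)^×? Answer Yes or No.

φ(41) = 41 − 1 = 40 = 2^3 · 5.
It suffices to check that the order of 10 is not a proper divisor of 40: compute 10^(40/q) for q ∈ {2, 5}.
10^20 ≡ 1 (mod 41)  [q = 2: ≡ 1 ✗]
10^8 ≡ 16 (mod 41)  [q = 5: ≢ 1 ✓]
10^20 ≡ 1 shows ord(10) | 20, strictly less than φ(41); not a primitive root.

No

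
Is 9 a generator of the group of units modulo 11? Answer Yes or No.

No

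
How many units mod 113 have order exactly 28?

φ(113) = 113 − 1 = 112 = 2^4 · 7.
Since (Z/113Z)^× is cyclic of order 112, the number of elements of order d is φ(d) when d | 112 and 0 otherwise.
28 = 2^2 · 7 divides 112, and φ(28) = 12.

12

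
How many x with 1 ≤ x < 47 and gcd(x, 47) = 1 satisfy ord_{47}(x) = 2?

1

φ(47) = 47 − 1 = 46 = 2 · 23.
In a cyclic group of order 46, there are φ(d) elements of order d for each divisor d of 46, and zero for non-divisors.
2 | 46, and φ(2) = 2 − 1 = 1.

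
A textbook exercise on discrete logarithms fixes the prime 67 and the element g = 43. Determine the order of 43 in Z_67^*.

22

By Lagrange's theorem, ord_67(43) divides φ(67) = 67 − 1 = 66 = 2 · 3 · 11.
Divisors of 66: 1, 2, 3, 6, 11, 22, 33, 66.
Compute 43^d (mod 67) for the divisors d until we hit 1:
43^1 ≡ 43
43^2 ≡ 40
43^3 ≡ 45
43^6 ≡ 15
43^11 ≡ 66
43^22 ≡ 1
Hence ord(43) = 22.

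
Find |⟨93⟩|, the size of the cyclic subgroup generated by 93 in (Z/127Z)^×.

126

Since 93 ∈ (Z/127Z)^×, its order divides φ(127) = 127 − 1 = 126 = 2 · 3^2 · 7.
Divisors of 126: 1, 2, 3, 6, 7, 9, 14, 18, 21, 42, 63, 126.
Check 93^d mod 127 for each divisor in increasing order:
93^1 ≡ 93
93^2 ≡ 13
93^3 ≡ 66
93^6 ≡ 38
93^7 ≡ 105
93^9 ≡ 95
93^14 ≡ 103
93^18 ≡ 8
93^21 ≡ 20
93^42 ≡ 19
93^63 ≡ 126
93^126 ≡ 1
The smallest such exponent is 126, so the order of 93 is 126.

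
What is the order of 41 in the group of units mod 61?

10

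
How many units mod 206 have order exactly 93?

φ(206) = φ(2)·φ(103) = 1·102 = 102 = 2 · 3 · 17.
(Z/206Z)^× is cyclic (|G| = 102); a cyclic group of order m has exactly φ(d) elements of each order d | m, and none otherwise.
93 does not divide 102, so no element of (Z/206Z)^× has order 93.

0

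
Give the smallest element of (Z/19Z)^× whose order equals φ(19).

2

φ(19) = 19 − 1 = 18 = 2 · 3^2.
g is a primitive root iff g^(18/q) ≢ 1 (mod 19) for each prime q ∈ {2, 3}.
g = 2: 2^9 ≡ 18; 2^6 ≡ 7 — none is 1, so 2 is a primitive root.
The smallest primitive root modulo 19 is 2.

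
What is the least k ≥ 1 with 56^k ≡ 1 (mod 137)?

17

By Lagrange's theorem, ord_137(56) divides φ(137) = 137 − 1 = 136 = 2^3 · 17.
Divisors of 136: 1, 2, 4, 8, 17, 34, 68, 136.
Check 56^d mod 137 for each divisor in increasing order:
56^1 ≡ 56 (mod 137)
56^2 ≡ 122 (mod 137)
56^4 ≡ 88 (mod 137)
56^8 ≡ 72 (mod 137)
56^17 ≡ 1 (mod 137) ✓
Hence ord(56) = 17.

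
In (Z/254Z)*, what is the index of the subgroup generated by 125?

9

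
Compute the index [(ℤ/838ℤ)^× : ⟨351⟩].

2

ord(351) | φ(838) = φ(2)·φ(419) = 1·418 = 418 = 2 · 11 · 19.
Divisors of 418: 1, 2, 11, 19, 22, 38, 209, 418.
Test each divisor d:
351^1 ≡ 351 (mod 838)
351^2 ≡ 15 (mod 838)
351^11 ≡ 479 (mod 838)
351^19 ≡ 169 (mod 838)
351^22 ≡ 667 (mod 838)
351^38 ≡ 69 (mod 838)
351^209 ≡ 1 (mod 838) ✓
So ord_838(351) = 209, hence |⟨351⟩| = 209.
[(Z/838Z)^× : ⟨351⟩] = 418/209 = 2.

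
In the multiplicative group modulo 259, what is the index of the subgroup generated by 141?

12

ord(141) | φ(259) = φ(7·37) = (7−1)·(37−1) = 6·36 = 216 = 2^3 · 3^3.
Divisors of 216: 1, 2, 3, 4, 6, 8, 9, 12, 18, 24, 27, 36, 54, 72, 108, 216.
Evaluate successive powers at the divisors of 216:
141^1 ≡ 141
141^2 ≡ 197
141^3 ≡ 64
141^4 ≡ 218
141^6 ≡ 211
141^8 ≡ 127
141^9 ≡ 36
141^12 ≡ 232
141^18 ≡ 1
The order of 141 is 18, so the subgroup it generates has 18 elements.
[(Z/259Z)^× : ⟨141⟩] = 216/18 = 12.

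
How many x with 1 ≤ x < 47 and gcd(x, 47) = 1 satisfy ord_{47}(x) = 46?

φ(47) = 47 − 1 = 46 = 2 · 23.
In a cyclic group of order 46, there are φ(d) elements of order d for each divisor d of 46, and zero for non-divisors.
46 = 2 · 23 divides 46, and φ(46) = 22.

22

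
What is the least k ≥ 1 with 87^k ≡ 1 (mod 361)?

57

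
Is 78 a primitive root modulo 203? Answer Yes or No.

No

203 = 7 · 29 is a product of two distinct odd primes, so (Z/203Z)^× ≅ (Z/7Z)^× × (Z/29Z)^× is not cyclic.
No primitive root modulo 203 exists; in particular 78 is not one.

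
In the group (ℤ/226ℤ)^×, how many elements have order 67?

0

φ(226) = φ(2)·φ(113) = 1·112 = 112 = 2^4 · 7.
Since (Z/226Z)^× is cyclic of order 112, the number of elements of order d is φ(d) when d | 112 and 0 otherwise.
67 does not divide 112, so no element of (Z/226Z)^× has order 67.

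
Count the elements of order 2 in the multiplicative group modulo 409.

φ(409) = 409 − 1 = 408 = 2^3 · 3 · 17.
Since (Z/409Z)^× is cyclic of order 408, the number of elements of order d is φ(d) when d | 408 and 0 otherwise.
2 | 408, and φ(2) = 2 − 1 = 1.

1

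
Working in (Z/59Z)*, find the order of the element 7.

29

By Lagrange's theorem, ord_59(7) divides φ(59) = 59 − 1 = 58 = 2 · 29.
Divisors of 58: 1, 2, 29, 58.
Evaluate successive powers at the divisors of 58:
7^1 ≡ 7 (mod 59)
7^2 ≡ 49 (mod 59)
7^29 ≡ 1 (mod 59) ✓
Hence ord(7) = 29.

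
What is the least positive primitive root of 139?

2

φ(139) = 139 − 1 = 138 = 2 · 3 · 23.
Test candidates g = 2, 3, … against the prime factors q ∈ {2, 3, 23} of φ(139): g is a generator iff g^(138/q) ≢ 1 for every such q.
g = 2: 2^69 ≡ 138; 2^46 ≡ 96; 2^6 ≡ 64 — none is 1, so 2 is a primitive root.
Hence the least primitive root of 139 is 2.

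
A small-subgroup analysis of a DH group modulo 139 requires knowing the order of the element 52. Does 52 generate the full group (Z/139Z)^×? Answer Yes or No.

φ(139) = 139 − 1 = 138 = 2 · 3 · 23.
Test 52^(138/q) mod 139 for each prime factor q of 138:
52^69 ≡ 1 (mod 139)  [q = 2: ≡ 1 ✗]
52^46 ≡ 1 (mod 139)  [q = 3: ≡ 1 ✗]
52^6 ≡ 125 (mod 139)  [q = 23: ≢ 1 ✓]
Since 52^69 ≡ 1, the order of 52 divides 69 < 138, so 52 is not a primitive root.

No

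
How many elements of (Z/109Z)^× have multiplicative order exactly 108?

36

φ(109) = 109 − 1 = 108 = 2^2 · 3^3.
(Z/109Z)^× is cyclic (|G| = 108); a cyclic group of order m has exactly φ(d) elements of each order d | m, and none otherwise.
108 = 2^2 · 3^3 divides 108, and φ(108) = 36.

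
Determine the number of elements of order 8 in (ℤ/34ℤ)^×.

4

φ(34) = φ(2)·φ(17) = 1·16 = 16 = 2^4.
In a cyclic group of order 16, there are φ(d) elements of order d for each divisor d of 16, and zero for non-divisors.
8 = 2^3 divides 16, and φ(8) = 4.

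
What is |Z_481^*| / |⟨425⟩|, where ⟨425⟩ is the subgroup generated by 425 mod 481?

12

Since 425 ∈ (Z/481Z)^×, its order divides φ(481) = φ(13·37) = (13−1)·(37−1) = 12·36 = 432 = 2^4 · 3^3.
Divisors of 432: 1, 2, 3, 4, 6, 8, 9, 12, 16, 18, 24, 27, 36, 48, 54, 72, 108, 144, 216, 432.
Test each divisor d:
425^1 ≡ 425
425^2 ≡ 250
425^3 ≡ 430
425^4 ≡ 451
425^6 ≡ 196
425^8 ≡ 419
425^9 ≡ 105
425^12 ≡ 417
425^16 ≡ 477
425^18 ≡ 443
425^24 ≡ 248
425^27 ≡ 339
425^36 ≡ 1
Thus |⟨425⟩| = ord(425) = 36.
Index = |(Z/481Z)^×| / |⟨425⟩| = 432 / 36 = 12.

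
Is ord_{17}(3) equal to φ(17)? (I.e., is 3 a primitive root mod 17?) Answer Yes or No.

φ(17) = 17 − 1 = 16 = 2^4.
3 is a primitive root mod 17 iff 3^(φ(17)/q) ≢ 1 for every prime q | φ(17), i.e. q ∈ {2}.
3^8 ≡ 16 (mod 17)  [q = 2: ≢ 1 ✓]
None equal 1, so ord_17(3) = 16: 3 is a primitive root.

Yes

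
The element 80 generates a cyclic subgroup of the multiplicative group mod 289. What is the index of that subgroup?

ord(80) | φ(289) = φ(17^2) = 17·(17−1) = 272 = 2^4 · 17.
Divisors of 272: 1, 2, 4, 8, 16, 17, 34, 68, 136, 272.
Test each divisor d:
80^1 ≡ 80 (mod 289)
80^2 ≡ 42 (mod 289)
80^4 ≡ 30 (mod 289)
80^8 ≡ 33 (mod 289)
80^16 ≡ 222 (mod 289)
80^17 ≡ 131 (mod 289)
80^34 ≡ 110 (mod 289)
80^68 ≡ 251 (mod 289)
80^136 ≡ 288 (mod 289)
80^272 ≡ 1 (mod 289) ✓
Thus |⟨80⟩| = ord(80) = 272.
[(Z/289Z)^× : ⟨80⟩] = 272/272 = 1.

1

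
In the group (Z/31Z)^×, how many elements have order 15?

8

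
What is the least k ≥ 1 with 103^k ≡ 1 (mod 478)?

238

By Lagrange's theorem, ord_478(103) divides φ(478) = φ(2)·φ(239) = 1·238 = 238 = 2 · 7 · 17.
Divisors of 238: 1, 2, 7, 14, 17, 34, 119, 238.
Test each divisor d:
103^1 ≡ 103
103^2 ≡ 93
103^7 ≡ 377
103^14 ≡ 163
103^17 ≡ 229
103^34 ≡ 339
103^119 ≡ 477
103^238 ≡ 1
Therefore the multiplicative order of 103 modulo 478 is 238.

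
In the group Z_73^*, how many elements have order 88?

0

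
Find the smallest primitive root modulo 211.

φ(211) = 211 − 1 = 210 = 2 · 3 · 5 · 7.
g is a primitive root iff g^(210/q) ≢ 1 (mod 211) for each prime q ∈ {2, 3, 5, 7}.
g = 2: 2^105 ≡ 210; 2^70 ≡ 196; 2^42 ≡ 107; 2^30 ≡ 171 — none is 1, so 2 is a primitive root.
So 2 is the smallest generator of (Z/211Z)^×.

2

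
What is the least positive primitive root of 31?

φ(31) = 31 − 1 = 30 = 2 · 3 · 5.
g is a primitive root iff g^(30/q) ≢ 1 (mod 31) for each prime q ∈ {2, 3, 5}.
g = 2: 2^15 ≡ 1 — hits 1, so not a primitive root.
g = 3: 3^15 ≡ 30; 3^10 ≡ 25; 3^6 ≡ 16 — none is 1, so 3 is a primitive root.
Hence the least primitive root of 31 is 3.

3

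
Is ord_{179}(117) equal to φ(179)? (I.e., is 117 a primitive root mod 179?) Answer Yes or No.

φ(179) = 179 − 1 = 178 = 2 · 89.
117 is a primitive root mod 179 iff 117^(φ(179)/q) ≢ 1 for every prime q | φ(179), i.e. q ∈ {2, 89}.
117^89 ≡ 1 (mod 179)  [q = 2: ≡ 1 ✗]
117^2 ≡ 85 (mod 179)  [q = 89: ≢ 1 ✓]
117^89 ≡ 1 shows ord(117) | 89, strictly less than φ(179); not a primitive root.

No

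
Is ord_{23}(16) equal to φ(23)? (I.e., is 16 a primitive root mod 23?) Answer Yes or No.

φ(23) = 23 − 1 = 22 = 2 · 11.
16 is a primitive root mod 23 iff 16^(φ(23)/q) ≢ 1 for every prime q | φ(23), i.e. q ∈ {2, 11}.
16^11 ≡ 1 (mod 23)  [q = 2: ≡ 1 ✗]
16^2 ≡ 3 (mod 23)  [q = 11: ≢ 1 ✓]
The check at q = 2 fails, so 16 generates a proper subgroup.

No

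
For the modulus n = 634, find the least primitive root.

3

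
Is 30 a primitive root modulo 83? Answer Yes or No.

No

φ(83) = 83 − 1 = 82 = 2 · 41.
Test 30^(82/q) mod 83 for each prime factor q of 82:
30^41 ≡ 1 (mod 83)  [q = 2: ≡ 1 ✗]
30^2 ≡ 70 (mod 83)  [q = 41: ≢ 1 ✓]
30^41 ≡ 1 shows ord(30) | 41, strictly less than φ(83); not a primitive root.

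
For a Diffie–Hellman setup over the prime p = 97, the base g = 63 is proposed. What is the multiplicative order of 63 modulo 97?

32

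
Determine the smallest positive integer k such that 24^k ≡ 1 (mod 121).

110

By Lagrange's theorem, ord_121(24) divides φ(121) = φ(11^2) = 11·(11−1) = 110 = 2 · 5 · 11.
Divisors of 110: 1, 2, 5, 10, 11, 22, 55, 110.
Check 24^d mod 121 for each divisor in increasing order:
24^1 ≡ 24 (mod 121)
24^2 ≡ 92 (mod 121)
24^5 ≡ 98 (mod 121)
24^10 ≡ 45 (mod 121)
24^11 ≡ 112 (mod 121)
24^22 ≡ 81 (mod 121)
24^55 ≡ 120 (mod 121)
24^110 ≡ 1 (mod 121) ✓
The smallest such exponent is 110, so the order of 24 is 110.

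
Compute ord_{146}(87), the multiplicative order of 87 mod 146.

72

By Lagrange's theorem, ord_146(87) divides φ(146) = φ(2)·φ(73) = 1·72 = 72 = 2^3 · 3^2.
Divisors of 72: 1, 2, 3, 4, 6, 8, 9, 12, 18, 24, 36, 72.
Test each divisor d:
87^1 ≡ 87 (mod 146)
87^2 ≡ 123 (mod 146)
87^3 ≡ 43 (mod 146)
87^4 ≡ 91 (mod 146)
87^6 ≡ 97 (mod 146)
87^8 ≡ 105 (mod 146)
87^9 ≡ 83 (mod 146)
87^12 ≡ 65 (mod 146)
87^18 ≡ 27 (mod 146)
87^24 ≡ 137 (mod 146)
87^36 ≡ 145 (mod 146)
87^72 ≡ 1 (mod 146) ✓
The smallest such exponent is 72, so the order of 87 is 72.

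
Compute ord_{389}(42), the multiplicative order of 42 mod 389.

Since 42 ∈ (Z/389Z)^×, its order divides φ(389) = 389 − 1 = 388 = 2^2 · 97.
Divisors of 388: 1, 2, 4, 97, 194, 388.
Evaluate successive powers at the divisors of 388:
42^1 ≡ 42
42^2 ≡ 208
42^4 ≡ 85
42^97 ≡ 1
The smallest such exponent is 97, so the order of 42 is 97.

97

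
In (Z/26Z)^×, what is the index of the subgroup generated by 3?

By Lagrange's theorem, ord_26(3) divides φ(26) = φ(2)·φ(13) = 1·12 = 12 = 2^2 · 3.
Divisors of 12: 1, 2, 3, 4, 6, 12.
Evaluate successive powers at the divisors of 12:
3^1 ≡ 3
3^2 ≡ 9
3^3 ≡ 1
So ord_26(3) = 3, hence |⟨3⟩| = 3.
The index is φ(26) / ord(3) = 12 / 3 = 4.

4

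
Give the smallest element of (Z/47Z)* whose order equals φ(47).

φ(47) = 47 − 1 = 46 = 2 · 23.
Test candidates g = 2, 3, … against the prime factors q ∈ {2, 23} of φ(47): g is a generator iff g^(46/q) ≢ 1 for every such q.
g = 2: 2^23 ≡ 1 — hits 1, so not a primitive root.
g = 3: 3^23 ≡ 1 — hits 1, so not a primitive root.
g = 4: 4^23 ≡ 1 — hits 1, so not a primitive root.
g = 5: 5^23 ≡ 46; 5^2 ≡ 25 — none is 1, so 5 is a primitive root.
So 5 is the smallest generator of (Z/47Z)^×.

5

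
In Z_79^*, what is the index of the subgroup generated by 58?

By Lagrange's theorem, ord_79(58) divides φ(79) = 79 − 1 = 78 = 2 · 3 · 13.
Divisors of 78: 1, 2, 3, 6, 13, 26, 39, 78.
Evaluate successive powers at the divisors of 78:
58^1 ≡ 58 (mod 79)
58^2 ≡ 46 (mod 79)
58^3 ≡ 61 (mod 79)
58^6 ≡ 8 (mod 79)
58^13 ≡ 78 (mod 79)
58^26 ≡ 1 (mod 79) ✓
The order of 58 is 26, so the subgroup it generates has 26 elements.
The index is φ(79) / ord(58) = 78 / 26 = 3.

3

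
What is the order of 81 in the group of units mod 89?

22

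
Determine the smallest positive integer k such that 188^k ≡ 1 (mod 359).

179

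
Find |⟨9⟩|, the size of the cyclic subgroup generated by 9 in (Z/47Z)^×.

23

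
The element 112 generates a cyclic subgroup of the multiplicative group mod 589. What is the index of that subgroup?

12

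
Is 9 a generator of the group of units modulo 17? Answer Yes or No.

No

φ(17) = 17 − 1 = 16 = 2^4.
9 is a primitive root mod 17 iff 9^(φ(17)/q) ≢ 1 for every prime q | φ(17), i.e. q ∈ {2}.
9^8 ≡ 1 (mod 17)  [q = 2: ≡ 1 ✗]
Since 9^8 ≡ 1, the order of 9 divides 8 < 16, so 9 is not a primitive root.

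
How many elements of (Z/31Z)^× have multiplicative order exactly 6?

φ(31) = 31 − 1 = 30 = 2 · 3 · 5.
Since (Z/31Z)^× is cyclic of order 30, the number of elements of order d is φ(d) when d | 30 and 0 otherwise.
6 = 2 · 3 divides 30, and φ(6) = 2.

2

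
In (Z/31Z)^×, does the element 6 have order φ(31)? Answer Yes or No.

No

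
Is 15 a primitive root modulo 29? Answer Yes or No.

Yes

φ(29) = 29 − 1 = 28 = 2^2 · 7.
Test 15^(28/q) mod 29 for each prime factor q of 28:
15^14 ≡ 28 (mod 29)  [q = 2: ≢ 1 ✓]
15^4 ≡ 20 (mod 29)  [q = 7: ≢ 1 ✓]
Every test exponent gives a nontrivial residue, hence 15 generates the full group.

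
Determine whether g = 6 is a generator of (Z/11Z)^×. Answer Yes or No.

Yes

φ(11) = 11 − 1 = 10 = 2 · 5.
An element g generates (Z/11Z)^× iff g^(10/q) ≢ 1 (mod 11) for each prime q ∈ {2, 5}.
6^5 ≡ 10 (mod 11)  [q = 2: ≢ 1 ✓]
6^2 ≡ 3 (mod 11)  [q = 5: ≢ 1 ✓]
None equal 1, so ord_11(6) = 10: 6 is a primitive root.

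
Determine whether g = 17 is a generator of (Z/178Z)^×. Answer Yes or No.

φ(178) = φ(2)·φ(89) = 1·88 = 88 = 2^3 · 11.
17 is a primitive root mod 178 iff 17^(φ(178)/q) ≢ 1 for every prime q | φ(178), i.e. q ∈ {2, 11}.
17^44 ≡ 1 (mod 178)  [q = 2: ≡ 1 ✗]
17^8 ≡ 97 (mod 178)  [q = 11: ≢ 1 ✓]
Since 17^44 ≡ 1, the order of 17 divides 44 < 88, so 17 is not a primitive root.

No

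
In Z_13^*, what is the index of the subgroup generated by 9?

ord(9) | φ(13) = 13 − 1 = 12 = 2^2 · 3.
Divisors of 12: 1, 2, 3, 4, 6, 12.
Compute 9^d (mod 13) for the divisors d until we hit 1:
9^1 ≡ 9 (mod 13)
9^2 ≡ 3 (mod 13)
9^3 ≡ 1 (mod 13) ✓
Thus |⟨9⟩| = ord(9) = 3.
The index is φ(13) / ord(9) = 12 / 3 = 4.

4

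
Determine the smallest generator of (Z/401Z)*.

3

φ(401) = 401 − 1 = 400 = 2^4 · 5^2.
g is a primitive root iff g^(400/q) ≢ 1 (mod 401) for each prime q ∈ {2, 5}.
g = 2: 2^200 ≡ 1 — hits 1, so not a primitive root.
g = 3: 3^200 ≡ 400; 3^80 ≡ 72 — none is 1, so 3 is a primitive root.
Hence the least primitive root of 401 is 3.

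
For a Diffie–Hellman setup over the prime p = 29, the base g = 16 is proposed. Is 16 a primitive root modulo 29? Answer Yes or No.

φ(29) = 29 − 1 = 28 = 2^2 · 7.
It suffices to check that the order of 16 is not a proper divisor of 28: compute 16^(28/q) for q ∈ {2, 7}.
16^14 ≡ 1 (mod 29)  [q = 2: ≡ 1 ✗]
16^4 ≡ 25 (mod 29)  [q = 7: ≢ 1 ✓]
Since 16^14 ≡ 1, the order of 16 divides 14 < 28, so 16 is not a primitive root.

No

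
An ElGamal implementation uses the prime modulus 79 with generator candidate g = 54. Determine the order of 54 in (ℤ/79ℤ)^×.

Since 54 ∈ (Z/79Z)^×, its order divides φ(79) = 79 − 1 = 78 = 2 · 3 · 13.
Divisors of 78: 1, 2, 3, 6, 13, 26, 39, 78.
Compute 54^d (mod 79) for the divisors d until we hit 1:
54^1 ≡ 54
54^2 ≡ 72
54^3 ≡ 17
54^6 ≡ 52
54^13 ≡ 24
54^26 ≡ 23
54^39 ≡ 78
54^78 ≡ 1
Therefore the multiplicative order of 54 modulo 79 is 78.

78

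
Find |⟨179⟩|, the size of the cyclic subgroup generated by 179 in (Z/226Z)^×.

112

Since 179 ∈ (Z/226Z)^×, its order divides φ(226) = φ(2)·φ(113) = 1·112 = 112 = 2^4 · 7.
Divisors of 112: 1, 2, 4, 7, 8, 14, 16, 28, 56, 112.
Test each divisor d:
179^1 ≡ 179 (mod 226)
179^2 ≡ 175 (mod 226)
179^4 ≡ 115 (mod 226)
179^7 ≡ 161 (mod 226)
179^8 ≡ 117 (mod 226)
179^14 ≡ 157 (mod 226)
179^16 ≡ 129 (mod 226)
179^28 ≡ 15 (mod 226)
179^56 ≡ 225 (mod 226)
179^112 ≡ 1 (mod 226) ✓
Hence ord(179) = 112.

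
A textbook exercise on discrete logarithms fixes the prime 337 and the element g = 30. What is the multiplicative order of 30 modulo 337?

16

The order of 30 must divide φ(337) = 337 − 1 = 336 = 2^4 · 3 · 7.
Divisors of 336: 1, 2, 3, 4, 6, 7, 8, 12, 14, 16, 21, 24, 28, 42, 48, 56, 84, 112, 168, 336.
Compute 30^d (mod 337) for the divisors d until we hit 1:
30^1 ≡ 30 (mod 337)
30^2 ≡ 226 (mod 337)
30^3 ≡ 40 (mod 337)
30^4 ≡ 189 (mod 337)
30^6 ≡ 252 (mod 337)
30^7 ≡ 146 (mod 337)
30^8 ≡ 336 (mod 337)
30^12 ≡ 148 (mod 337)
30^14 ≡ 85 (mod 337)
30^16 ≡ 1 (mod 337) ✓
Therefore the multiplicative order of 30 modulo 337 is 16.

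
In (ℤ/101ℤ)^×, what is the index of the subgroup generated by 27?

1

ord(27) | φ(101) = 101 − 1 = 100 = 2^2 · 5^2.
Divisors of 100: 1, 2, 4, 5, 10, 20, 25, 50, 100.
Test each divisor d:
27^1 ≡ 27
27^2 ≡ 22
27^4 ≡ 80
27^5 ≡ 39
27^10 ≡ 6
27^20 ≡ 36
27^25 ≡ 91
27^50 ≡ 100
27^100 ≡ 1
Thus |⟨27⟩| = ord(27) = 100.
The index is φ(101) / ord(27) = 100 / 100 = 1.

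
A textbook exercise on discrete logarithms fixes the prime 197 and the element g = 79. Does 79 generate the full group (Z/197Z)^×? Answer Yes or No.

Yes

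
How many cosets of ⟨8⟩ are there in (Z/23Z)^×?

2

Since 8 ∈ (Z/23Z)^×, its order divides φ(23) = 23 − 1 = 22 = 2 · 11.
Divisors of 22: 1, 2, 11, 22.
Test each divisor d:
8^1 ≡ 8 (mod 23)
8^2 ≡ 18 (mod 23)
8^11 ≡ 1 (mod 23) ✓
The order of 8 is 11, so the subgroup it generates has 11 elements.
Index = |(Z/23Z)^×| / |⟨8⟩| = 22 / 11 = 2.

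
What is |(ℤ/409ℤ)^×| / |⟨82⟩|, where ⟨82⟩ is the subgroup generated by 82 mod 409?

The order of 82 must divide φ(409) = 409 − 1 = 408 = 2^3 · 3 · 17.
Divisors of 408: 1, 2, 3, 4, 6, 8, 12, 17, 24, 34, 51, 68, 102, 136, 204, 408.
Evaluate successive powers at the divisors of 408:
82^1 ≡ 82 (mod 409)
82^2 ≡ 180 (mod 409)
82^3 ≡ 36 (mod 409)
82^4 ≡ 89 (mod 409)
82^6 ≡ 69 (mod 409)
82^8 ≡ 150 (mod 409)
82^12 ≡ 262 (mod 409)
82^17 ≡ 1 (mod 409) ✓
The order of 82 is 17, so the subgroup it generates has 17 elements.
[(Z/409Z)^× : ⟨82⟩] = 408/17 = 24.

24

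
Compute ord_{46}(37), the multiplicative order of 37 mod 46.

22

The order of 37 must divide φ(46) = φ(2)·φ(23) = 1·22 = 22 = 2 · 11.
Divisors of 22: 1, 2, 11, 22.
Compute 37^d (mod 46) for the divisors d until we hit 1:
37^1 ≡ 37 (mod 46)
37^2 ≡ 35 (mod 46)
37^11 ≡ 45 (mod 46)
37^22 ≡ 1 (mod 46) ✓
Hence ord(37) = 22.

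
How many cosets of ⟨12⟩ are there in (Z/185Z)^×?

Since 12 ∈ (Z/185Z)^×, its order divides φ(185) = φ(5·37) = (5−1)·(37−1) = 4·36 = 144 = 2^4 · 3^2.
Divisors of 144: 1, 2, 3, 4, 6, 8, 9, 12, 16, 18, 24, 36, 48, 72, 144.
Check 12^d mod 185 for each divisor in increasing order:
12^1 ≡ 12
12^2 ≡ 144
12^3 ≡ 63
12^4 ≡ 16
12^6 ≡ 84
12^8 ≡ 71
12^9 ≡ 112
12^12 ≡ 26
12^16 ≡ 46
12^18 ≡ 149
12^24 ≡ 121
12^36 ≡ 1
So ord_185(12) = 36, hence |⟨12⟩| = 36.
The index is φ(185) / ord(12) = 144 / 36 = 4.

4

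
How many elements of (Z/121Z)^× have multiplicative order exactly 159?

φ(121) = φ(11^2) = 11·(11−1) = 110 = 2 · 5 · 11.
Since (Z/121Z)^× is cyclic of order 110, the number of elements of order d is φ(d) when d | 110 and 0 otherwise.
Here 110 is not a multiple of 159, so there are no elements of order 159.

0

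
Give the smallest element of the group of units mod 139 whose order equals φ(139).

2

φ(139) = 139 − 1 = 138 = 2 · 3 · 23.
Test candidates g = 2, 3, … against the prime factors q ∈ {2, 3, 23} of φ(139): g is a generator iff g^(138/q) ≢ 1 for every such q.
g = 2: 2^69 ≡ 138; 2^46 ≡ 96; 2^6 ≡ 64 — none is 1, so 2 is a primitive root.
Hence the least primitive root of 139 is 2.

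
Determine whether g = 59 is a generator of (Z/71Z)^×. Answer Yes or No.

Yes

φ(71) = 71 − 1 = 70 = 2 · 5 · 7.
An element g generates (Z/71Z)^× iff g^(70/q) ≢ 1 (mod 71) for each prime q ∈ {2, 5, 7}.
59^35 ≡ 70 (mod 71)  [q = 2: ≢ 1 ✓]
59^14 ≡ 57 (mod 71)  [q = 5: ≢ 1 ✓]
59^10 ≡ 32 (mod 71)  [q = 7: ≢ 1 ✓]
None equal 1, so ord_71(59) = 70: 59 is a primitive root.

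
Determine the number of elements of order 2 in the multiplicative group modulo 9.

1

φ(9) = φ(3^2) = 3·(3−1) = 6 = 2 · 3.
In a cyclic group of order 6, there are φ(d) elements of order d for each divisor d of 6, and zero for non-divisors.
2 | 6, and φ(2) = 2 − 1 = 1.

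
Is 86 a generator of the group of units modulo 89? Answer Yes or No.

Yes

φ(89) = 89 − 1 = 88 = 2^3 · 11.
An element g generates (Z/89Z)^× iff g^(88/q) ≢ 1 (mod 89) for each prime q ∈ {2, 11}.
86^44 ≡ 88 (mod 89)  [q = 2: ≢ 1 ✓]
86^8 ≡ 64 (mod 89)  [q = 11: ≢ 1 ✓]
All checks pass, so 86 has order 88 and is a primitive root modulo 89.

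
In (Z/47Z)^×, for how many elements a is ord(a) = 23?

22

φ(47) = 47 − 1 = 46 = 2 · 23.
In a cyclic group of order 46, there are φ(d) elements of order d for each divisor d of 46, and zero for non-divisors.
23 | 46, and φ(23) = 23 − 1 = 22.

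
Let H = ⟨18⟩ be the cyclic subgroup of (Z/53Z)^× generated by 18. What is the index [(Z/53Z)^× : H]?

The order of 18 must divide φ(53) = 53 − 1 = 52 = 2^2 · 13.
Divisors of 52: 1, 2, 4, 13, 26, 52.
Compute 18^d (mod 53) for the divisors d until we hit 1:
18^1 ≡ 18 (mod 53)
18^2 ≡ 6 (mod 53)
18^4 ≡ 36 (mod 53)
18^13 ≡ 23 (mod 53)
18^26 ≡ 52 (mod 53)
18^52 ≡ 1 (mod 53) ✓
So ord_53(18) = 52, hence |⟨18⟩| = 52.
[(Z/53Z)^× : ⟨18⟩] = 52/52 = 1.

1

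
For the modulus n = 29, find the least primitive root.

φ(29) = 29 − 1 = 28 = 2^2 · 7.
Test candidates g = 2, 3, … against the prime factors q ∈ {2, 7} of φ(29): g is a generator iff g^(28/q) ≢ 1 for every such q.
g = 2: 2^14 ≡ 28; 2^4 ≡ 16 — none is 1, so 2 is a primitive root.
So 2 is the smallest generator of (Z/29Z)^×.

2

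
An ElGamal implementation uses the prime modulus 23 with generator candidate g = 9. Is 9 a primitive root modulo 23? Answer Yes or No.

No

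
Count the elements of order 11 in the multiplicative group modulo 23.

10

φ(23) = 23 − 1 = 22 = 2 · 11.
In a cyclic group of order 22, there are φ(d) elements of order d for each divisor d of 22, and zero for non-divisors.
11 | 22, and φ(11) = 11 − 1 = 10.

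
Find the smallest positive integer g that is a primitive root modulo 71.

φ(71) = 71 − 1 = 70 = 2 · 5 · 7.
Test candidates g = 2, 3, … against the prime factors q ∈ {2, 5, 7} of φ(71): g is a generator iff g^(70/q) ≢ 1 for every such q.
g = 2: 2^35 ≡ 1 — hits 1, so not a primitive root.
g = 3: 3^35 ≡ 1 — hits 1, so not a primitive root.
g = 4: 4^35 ≡ 1 — hits 1, so not a primitive root.
g = 5: 5^35 ≡ 1 — hits 1, so not a primitive root.
g = 6: 6^35 ≡ 1 — hits 1, so not a primitive root.
g = 7: 7^35 ≡ 70; 7^14 ≡ 54; 7^10 ≡ 45 — none is 1, so 7 is a primitive root.
Hence the least primitive root of 71 is 7.

7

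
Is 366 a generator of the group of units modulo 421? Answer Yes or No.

φ(421) = 421 − 1 = 420 = 2^2 · 3 · 5 · 7.
It suffices to check that the order of 366 is not a proper divisor of 420: compute 366^(420/q) for q ∈ {2, 3, 5, 7}.
366^210 ≡ 1 (mod 421)  [q = 2: ≡ 1 ✗]
366^140 ≡ 1 (mod 421)  [q = 3: ≡ 1 ✗]
366^84 ≡ 252 (mod 421)  [q = 5: ≢ 1 ✓]
366^60 ≡ 385 (mod 421)  [q = 7: ≢ 1 ✓]
The check at q = 2 fails, so 366 generates a proper subgroup.

No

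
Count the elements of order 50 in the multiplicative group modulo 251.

20

φ(251) = 251 − 1 = 250 = 2 · 5^3.
Since (Z/251Z)^× is cyclic of order 250, the number of elements of order d is φ(d) when d | 250 and 0 otherwise.
50 = 2 · 5^2 divides 250, and φ(50) = 20.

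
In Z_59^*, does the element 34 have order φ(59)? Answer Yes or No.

φ(59) = 59 − 1 = 58 = 2 · 29.
It suffices to check that the order of 34 is not a proper divisor of 58: compute 34^(58/q) for q ∈ {2, 29}.
34^29 ≡ 58 (mod 59)  [q = 2: ≢ 1 ✓]
34^2 ≡ 35 (mod 59)  [q = 29: ≢ 1 ✓]
All checks pass, so 34 has order 58 and is a primitive root modulo 59.

Yes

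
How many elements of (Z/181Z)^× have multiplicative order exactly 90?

24

φ(181) = 181 − 1 = 180 = 2^2 · 3^2 · 5.
In a cyclic group of order 180, there are φ(d) elements of order d for each divisor d of 180, and zero for non-divisors.
90 = 2 · 3^2 · 5 divides 180, and φ(90) = 24.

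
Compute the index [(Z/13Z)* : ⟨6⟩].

1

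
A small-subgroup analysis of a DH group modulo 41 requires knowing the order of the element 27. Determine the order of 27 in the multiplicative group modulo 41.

8

The order of 27 must divide φ(41) = 41 − 1 = 40 = 2^3 · 5.
Divisors of 40: 1, 2, 4, 5, 8, 10, 20, 40.
Check 27^d mod 41 for each divisor in increasing order:
27^1 ≡ 27 (mod 41)
27^2 ≡ 32 (mod 41)
27^4 ≡ 40 (mod 41)
27^5 ≡ 14 (mod 41)
27^8 ≡ 1 (mod 41) ✓
So ord_41(27) = 8.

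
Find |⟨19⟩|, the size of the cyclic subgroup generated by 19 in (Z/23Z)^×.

22

The order of 19 must divide φ(23) = 23 − 1 = 22 = 2 · 11.
Divisors of 22: 1, 2, 11, 22.
Check 19^d mod 23 for each divisor in increasing order:
19^1 ≡ 19
19^2 ≡ 16
19^11 ≡ 22
19^22 ≡ 1
The smallest such exponent is 22, so the order of 19 is 22.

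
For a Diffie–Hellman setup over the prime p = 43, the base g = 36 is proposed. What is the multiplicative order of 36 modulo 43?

3

The order of 36 must divide φ(43) = 43 − 1 = 42 = 2 · 3 · 7.
Divisors of 42: 1, 2, 3, 6, 7, 14, 21, 42.
Check 36^d mod 43 for each divisor in increasing order:
36^1 ≡ 36 (mod 43)
36^2 ≡ 6 (mod 43)
36^3 ≡ 1 (mod 43) ✓
The smallest such exponent is 3, so the order of 36 is 3.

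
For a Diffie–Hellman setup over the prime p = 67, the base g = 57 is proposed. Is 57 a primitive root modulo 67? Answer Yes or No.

φ(67) = 67 − 1 = 66 = 2 · 3 · 11.
Test 57^(66/q) mod 67 for each prime factor q of 66:
57^33 ≡ 66 (mod 67)  [q = 2: ≢ 1 ✓]
57^22 ≡ 37 (mod 67)  [q = 3: ≢ 1 ✓]
57^6 ≡ 25 (mod 67)  [q = 11: ≢ 1 ✓]
None equal 1, so ord_67(57) = 66: 57 is a primitive root.

Yes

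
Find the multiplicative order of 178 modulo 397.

The order of 178 must divide φ(397) = 397 − 1 = 396 = 2^2 · 3^2 · 11.
Divisors of 396: 1, 2, 3, 4, 6, 9, 11, 12, 18, 22, 33, 36, 44, 66, 99, 132, 198, 396.
Evaluate successive powers at the divisors of 396:
178^1 ≡ 178 (mod 397)
178^2 ≡ 321 (mod 397)
178^3 ≡ 367 (mod 397)
178^4 ≡ 218 (mod 397)
178^6 ≡ 106 (mod 397)
178^9 ≡ 393 (mod 397)
178^11 ≡ 304 (mod 397)
178^12 ≡ 120 (mod 397)
178^18 ≡ 16 (mod 397)
178^22 ≡ 312 (mod 397)
178^33 ≡ 362 (mod 397)
178^36 ≡ 256 (mod 397)
178^44 ≡ 79 (mod 397)
178^66 ≡ 34 (mod 397)
178^99 ≡ 1 (mod 397) ✓
Therefore the multiplicative order of 178 modulo 397 is 99.

99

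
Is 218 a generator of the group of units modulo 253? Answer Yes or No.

253 = 11 · 23 is a product of two distinct odd primes, so (Z/253Z)^× ≅ (Z/11Z)^× × (Z/23Z)^× is not cyclic.
No primitive root modulo 253 exists; in particular 218 is not one.

No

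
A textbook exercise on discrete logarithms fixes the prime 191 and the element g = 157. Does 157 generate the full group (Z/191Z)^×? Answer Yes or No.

Yes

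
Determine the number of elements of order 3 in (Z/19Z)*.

2

φ(19) = 19 − 1 = 18 = 2 · 3^2.
(Z/19Z)^× is cyclic (|G| = 18); a cyclic group of order m has exactly φ(d) elements of each order d | m, and none otherwise.
3 | 18, and φ(3) = 3 − 1 = 2.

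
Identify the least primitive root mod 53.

φ(53) = 53 − 1 = 52 = 2^2 · 13.
g is a primitive root iff g^(52/q) ≢ 1 (mod 53) for each prime q ∈ {2, 13}.
g = 2: 2^26 ≡ 52; 2^4 ≡ 16 — none is 1, so 2 is a primitive root.
Hence the least primitive root of 53 is 2.

2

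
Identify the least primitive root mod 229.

6

φ(229) = 229 − 1 = 228 = 2^2 · 3 · 19.
g is a primitive root iff g^(228/q) ≢ 1 (mod 229) for each prime q ∈ {2, 3, 19}.
g = 2: 2^114 ≡ 228; 2^76 ≡ 1 — hits 1, so not a primitive root.
g = 3: 3^114 ≡ 1 — hits 1, so not a primitive root.
g = 4: 4^114 ≡ 1 — hits 1, so not a primitive root.
g = 5: 5^114 ≡ 1 — hits 1, so not a primitive root.
g = 6: 6^114 ≡ 228; 6^76 ≡ 134; 6^12 ≡ 165 — none is 1, so 6 is a primitive root.
The smallest primitive root modulo 229 is 6.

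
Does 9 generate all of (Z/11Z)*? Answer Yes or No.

No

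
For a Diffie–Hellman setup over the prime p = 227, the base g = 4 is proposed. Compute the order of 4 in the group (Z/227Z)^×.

By Lagrange's theorem, ord_227(4) divides φ(227) = 227 − 1 = 226 = 2 · 113.
Divisors of 226: 1, 2, 113, 226.
Check 4^d mod 227 for each divisor in increasing order:
4^1 ≡ 4 (mod 227)
4^2 ≡ 16 (mod 227)
4^113 ≡ 1 (mod 227) ✓
So ord_227(4) = 113.

113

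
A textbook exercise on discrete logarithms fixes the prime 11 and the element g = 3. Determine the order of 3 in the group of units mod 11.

5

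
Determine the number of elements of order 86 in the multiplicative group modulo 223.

φ(223) = 223 − 1 = 222 = 2 · 3 · 37.
(Z/223Z)^× is cyclic (|G| = 222); a cyclic group of order m has exactly φ(d) elements of each order d | m, and none otherwise.
Here 222 is not a multiple of 86, so there are no elements of order 86.

0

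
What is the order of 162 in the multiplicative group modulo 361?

342

By Lagrange's theorem, ord_361(162) divides φ(361) = φ(19^2) = 19·(19−1) = 342 = 2 · 3^2 · 19.
Divisors of 342: 1, 2, 3, 6, 9, 18, 19, 38, 57, 114, 171, 342.
Evaluate successive powers at the divisors of 342:
162^1 ≡ 162
162^2 ≡ 252
162^3 ≡ 31
162^6 ≡ 239
162^9 ≡ 189
162^18 ≡ 343
162^19 ≡ 333
162^38 ≡ 62
162^57 ≡ 69
162^114 ≡ 68
162^171 ≡ 360
162^342 ≡ 1
Hence ord(162) = 342.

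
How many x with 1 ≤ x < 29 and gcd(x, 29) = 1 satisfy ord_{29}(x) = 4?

φ(29) = 29 − 1 = 28 = 2^2 · 7.
In a cyclic group of order 28, there are φ(d) elements of order d for each divisor d of 28, and zero for non-divisors.
4 = 2^2 divides 28, and φ(4) = 2.

2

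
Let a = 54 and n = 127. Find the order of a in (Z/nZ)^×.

By Lagrange's theorem, ord_127(54) divides φ(127) = 127 − 1 = 126 = 2 · 3^2 · 7.
Divisors of 126: 1, 2, 3, 6, 7, 9, 14, 18, 21, 42, 63, 126.
Test each divisor d:
54^1 ≡ 54
54^2 ≡ 122
54^3 ≡ 111
54^6 ≡ 2
54^7 ≡ 108
54^9 ≡ 95
54^14 ≡ 107
54^18 ≡ 8
54^21 ≡ 126
54^42 ≡ 1
Hence ord(54) = 42.

42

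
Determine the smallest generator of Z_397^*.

5

φ(397) = 397 − 1 = 396 = 2^2 · 3^2 · 11.
g is a primitive root iff g^(396/q) ≢ 1 (mod 397) for each prime q ∈ {2, 3, 11}.
g = 2: 2^198 ≡ 396; 2^132 ≡ 1 — hits 1, so not a primitive root.
g = 3: 3^198 ≡ 1 — hits 1, so not a primitive root.
g = 4: 4^198 ≡ 1 — hits 1, so not a primitive root.
g = 5: 5^198 ≡ 396; 5^132 ≡ 362; 5^36 ≡ 290 — none is 1, so 5 is a primitive root.
So 5 is the smallest generator of (Z/397Z)^×.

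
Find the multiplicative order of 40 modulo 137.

ord(40) | φ(137) = 137 − 1 = 136 = 2^3 · 17.
Divisors of 136: 1, 2, 4, 8, 17, 34, 68, 136.
Compute 40^d (mod 137) for the divisors d until we hit 1:
40^1 ≡ 40 (mod 137)
40^2 ≡ 93 (mod 137)
40^4 ≡ 18 (mod 137)
40^8 ≡ 50 (mod 137)
40^17 ≡ 127 (mod 137)
40^34 ≡ 100 (mod 137)
40^68 ≡ 136 (mod 137)
40^136 ≡ 1 (mod 137) ✓
So ord_137(40) = 136.

136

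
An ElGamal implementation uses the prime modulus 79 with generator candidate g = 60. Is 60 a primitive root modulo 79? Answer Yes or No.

Yes

φ(79) = 79 − 1 = 78 = 2 · 3 · 13.
Test 60^(78/q) mod 79 for each prime factor q of 78:
60^39 ≡ 78 (mod 79)  [q = 2: ≢ 1 ✓]
60^26 ≡ 55 (mod 79)  [q = 3: ≢ 1 ✓]
60^6 ≡ 38 (mod 79)  [q = 13: ≢ 1 ✓]
All checks pass, so 60 has order 78 and is a primitive root modulo 79.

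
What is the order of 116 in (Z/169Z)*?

26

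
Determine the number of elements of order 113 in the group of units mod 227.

φ(227) = 227 − 1 = 226 = 2 · 113.
In a cyclic group of order 226, there are φ(d) elements of order d for each divisor d of 226, and zero for non-divisors.
113 | 226, and φ(113) = 113 − 1 = 112.

112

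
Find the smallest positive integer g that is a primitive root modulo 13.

φ(13) = 13 − 1 = 12 = 2^2 · 3.
g is a primitive root iff g^(12/q) ≢ 1 (mod 13) for each prime q ∈ {2, 3}.
g = 2: 2^6 ≡ 12; 2^4 ≡ 3 — none is 1, so 2 is a primitive root.
So 2 is the smallest generator of (Z/13Z)^×.

2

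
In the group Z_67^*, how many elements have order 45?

0

φ(67) = 67 − 1 = 66 = 2 · 3 · 11.
In a cyclic group of order 66, there are φ(d) elements of order d for each divisor d of 66, and zero for non-divisors.
Here 66 is not a multiple of 45, so there are no elements of order 45.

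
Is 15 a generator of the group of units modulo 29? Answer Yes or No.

φ(29) = 29 − 1 = 28 = 2^2 · 7.
15 is a primitive root mod 29 iff 15^(φ(29)/q) ≢ 1 for every prime q | φ(29), i.e. q ∈ {2, 7}.
15^14 ≡ 28 (mod 29)  [q = 2: ≢ 1 ✓]
15^4 ≡ 20 (mod 29)  [q = 7: ≢ 1 ✓]
None equal 1, so ord_29(15) = 28: 15 is a primitive root.

Yes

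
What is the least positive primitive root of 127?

φ(127) = 127 − 1 = 126 = 2 · 3^2 · 7.
g is a primitive root iff g^(126/q) ≢ 1 (mod 127) for each prime q ∈ {2, 3, 7}.
g = 2: 2^63 ≡ 1 — hits 1, so not a primitive root.
g = 3: 3^63 ≡ 126; 3^42 ≡ 107; 3^18 ≡ 4 — none is 1, so 3 is a primitive root.
So 3 is the smallest generator of (Z/127Z)^×.

3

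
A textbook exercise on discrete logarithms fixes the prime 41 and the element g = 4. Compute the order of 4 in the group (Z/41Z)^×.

10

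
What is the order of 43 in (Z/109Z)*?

The order of 43 must divide φ(109) = 109 − 1 = 108 = 2^2 · 3^3.
Divisors of 108: 1, 2, 3, 4, 6, 9, 12, 18, 27, 36, 54, 108.
Compute 43^d (mod 109) for the divisors d until we hit 1:
43^1 ≡ 43 (mod 109)
43^2 ≡ 105 (mod 109)
43^3 ≡ 46 (mod 109)
43^4 ≡ 16 (mod 109)
43^6 ≡ 45 (mod 109)
43^9 ≡ 108 (mod 109)
43^12 ≡ 63 (mod 109)
43^18 ≡ 1 (mod 109) ✓
So ord_109(43) = 18.

18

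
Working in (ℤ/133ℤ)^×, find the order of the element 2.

The order of 2 must divide φ(133) = φ(7·19) = (7−1)·(19−1) = 6·18 = 108 = 2^2 · 3^3.
Divisors of 108: 1, 2, 3, 4, 6, 9, 12, 18, 27, 36, 54, 108.
Evaluate successive powers at the divisors of 108:
2^1 ≡ 2 (mod 133)
2^2 ≡ 4 (mod 133)
2^3 ≡ 8 (mod 133)
2^4 ≡ 16 (mod 133)
2^6 ≡ 64 (mod 133)
2^9 ≡ 113 (mod 133)
2^12 ≡ 106 (mod 133)
2^18 ≡ 1 (mod 133) ✓
Therefore the multiplicative order of 2 modulo 133 is 18.

18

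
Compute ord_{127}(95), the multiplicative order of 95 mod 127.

14

The order of 95 must divide φ(127) = 127 − 1 = 126 = 2 · 3^2 · 7.
Divisors of 126: 1, 2, 3, 6, 7, 9, 14, 18, 21, 42, 63, 126.
Compute 95^d (mod 127) for the divisors d until we hit 1:
95^1 ≡ 95 (mod 127)
95^2 ≡ 8 (mod 127)
95^3 ≡ 125 (mod 127)
95^6 ≡ 4 (mod 127)
95^7 ≡ 126 (mod 127)
95^9 ≡ 119 (mod 127)
95^14 ≡ 1 (mod 127) ✓
So ord_127(95) = 14.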